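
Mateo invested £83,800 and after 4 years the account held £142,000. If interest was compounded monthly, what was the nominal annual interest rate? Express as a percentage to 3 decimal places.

13.258%

The 48-period growth factor is 142,000/83,800 = 1.69451.
r/12 = 1.69451^(1/48) − 1 ≈ 0.011048, so r ≈ 12·0.011048 = 13.25755%.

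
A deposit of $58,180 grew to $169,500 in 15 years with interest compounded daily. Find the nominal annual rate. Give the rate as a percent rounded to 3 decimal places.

The 5475-period growth factor is 169,500/58,180 = 2.91337.
r/365 = 2.91337^(1/5475) − 1 ≈ 0.000195327, so r ≈ 365·0.000195327 = 7.12944%.

7.129%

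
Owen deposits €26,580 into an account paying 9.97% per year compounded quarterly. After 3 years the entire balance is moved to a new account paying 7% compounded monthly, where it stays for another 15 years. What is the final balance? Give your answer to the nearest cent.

€101,752.33

After 3 years at 9.97%: 26,580 × 1.34370842137 ≈ 35,715.7698.
Then 15 years at 7%: 35,715.7698 × 2.84894673087 ≈ 101,752.3257.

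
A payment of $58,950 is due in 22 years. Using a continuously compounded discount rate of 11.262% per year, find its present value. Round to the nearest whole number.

P = A·e^(−rt) = 58,950·e^(−2.47764).
e^(−2.47764) ≈ 0.083941092996, so P ≈ 4,948.3274.

$4,948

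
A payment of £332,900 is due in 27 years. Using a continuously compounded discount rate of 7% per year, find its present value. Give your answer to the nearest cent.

P = A·e^(−rt) = 332,900·e^(−1.89).
e^(−1.89) ≈ 0.151071808836, so P ≈ 50,291.8052.

£50,291.81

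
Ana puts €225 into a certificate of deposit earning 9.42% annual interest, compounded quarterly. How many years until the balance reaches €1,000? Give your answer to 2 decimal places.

16.02 years

We need (1 + 0.02355)^(4t) = 4.4444, so 4t = ln 4.4444 / ln 1.02355 ≈ 64.0828.
t ≈ 64.0828/4 = 16.0207 years.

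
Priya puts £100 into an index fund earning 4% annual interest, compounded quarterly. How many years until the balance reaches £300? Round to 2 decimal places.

27.60 years

(1 + 0.01)^(4t) = 300/100 = 3.
4t·ln(1 + 0.01) = ln(3); 4t = 1.0986/0.00995033 ≈ 110.4096.
t ≈ 27.6024 years.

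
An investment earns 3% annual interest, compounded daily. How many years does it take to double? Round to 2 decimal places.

23.11 years

(1 + 0.0000821918)^(365t) = 2.
365t = ln 2 / ln(1 + 0.0000821918) ≈ 0.69315/8.21884e-05 ≈ 8433.6373.
t ≈ 23.1059.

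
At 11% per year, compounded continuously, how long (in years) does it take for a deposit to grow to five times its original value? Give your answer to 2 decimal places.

14.63 years

e^(0.11t) = 5, so 0.11t = ln 5 ≈ 1.6094.
t ≈ 1.6094/0.11 ≈ 14.6313.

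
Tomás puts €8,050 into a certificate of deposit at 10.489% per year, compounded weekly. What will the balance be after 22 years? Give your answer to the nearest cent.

€80,715.28

Growth factor = (1 + 0.10489/52)^1144 ≈ 10.026742739.
A ≈ 8,050 × 10.026742739 ≈ 80,715.2790.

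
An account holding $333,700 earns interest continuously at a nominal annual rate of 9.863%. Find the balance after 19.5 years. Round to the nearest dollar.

A = P·e^(rt) = 333,700·e^(0.09863·19.5) = 333,700·e^1.923285.
e^1.923285 ≈ 6.843402161444, so A ≈ 2,283,643.3013.

$2,283,643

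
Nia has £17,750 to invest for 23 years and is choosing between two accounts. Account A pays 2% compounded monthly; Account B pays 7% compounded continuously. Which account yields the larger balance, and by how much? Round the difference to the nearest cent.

Account A growth factor: (1 + 0.02/12)^276 ≈ 1.5834675466; balance ≈ 28,106.5490.
Account B growth factor: e^(0.07·23) = e^1.61 ≈ 5.0028112278; balance ≈ 88,799.8993.
Account B is larger by 60,693.3503.

Account B, by £60,693.35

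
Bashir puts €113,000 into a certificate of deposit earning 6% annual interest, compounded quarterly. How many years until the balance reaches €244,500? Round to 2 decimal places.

We need (1 + 0.015)^(4t) = 2.1637, so 4t = ln 2.1637 / ln 1.015 ≈ 51.8401.
t ≈ 51.8401/4 = 12.9600 years.

12.96 years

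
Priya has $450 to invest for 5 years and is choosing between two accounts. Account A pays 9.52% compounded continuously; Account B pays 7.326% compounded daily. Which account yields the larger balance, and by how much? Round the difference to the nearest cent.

Account A, by $75.28

Account A growth factor: e^(0.0952·5) = e^0.476 ≈ 1.60962302; balance ≈ 724.3304.
Account B growth factor: (1 + 0.07326/365)^1825 ≈ 1.44233488; balance ≈ 649.0507.
Account A is larger by 75.2797.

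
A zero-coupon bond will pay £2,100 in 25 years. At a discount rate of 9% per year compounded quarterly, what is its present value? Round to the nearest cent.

£226.93

Periodic rate = 9%/4 = 0.0225; 100 periods.
P = 2,100/(1 + 0.0225)^100 ≈ 2,100/9.254046298 ≈ 226.9278.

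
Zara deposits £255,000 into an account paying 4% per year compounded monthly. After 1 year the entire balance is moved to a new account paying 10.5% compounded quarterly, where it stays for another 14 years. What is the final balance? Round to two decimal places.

£1,132,558.38

Phase 1: 255,000·(1 + 0.04/12)^12 ≈ 265,389.0934.
Phase 2: 265,389.0934·(1 + 0.02625)^56 ≈ 1,132,558.3806.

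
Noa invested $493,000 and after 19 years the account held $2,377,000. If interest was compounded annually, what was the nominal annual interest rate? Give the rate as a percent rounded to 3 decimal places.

The 19-period growth factor is 2,377,000/493,000 = 4.8215.
r = 4.8215^(1/19) − 1 ≈ 0.086318, i.e. 8.63180%.

8.632%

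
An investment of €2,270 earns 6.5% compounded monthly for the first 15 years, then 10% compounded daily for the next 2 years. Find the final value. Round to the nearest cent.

Phase 1: 2,270·(1 + 0.065/12)^180 ≈ 6,002.3359.
Phase 2: 6,002.3359·(1 + 0.1/365)^730 ≈ 7,331.0688.

€7,331.07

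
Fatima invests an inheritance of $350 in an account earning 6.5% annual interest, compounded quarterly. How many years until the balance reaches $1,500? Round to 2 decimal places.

22.57 years

We need (1 + 0.01625)^(4t) = 4.2857, so 4t = ln 4.2857 / ln 1.01625 ≈ 90.2818.
t ≈ 90.2818/4 = 22.5705 years.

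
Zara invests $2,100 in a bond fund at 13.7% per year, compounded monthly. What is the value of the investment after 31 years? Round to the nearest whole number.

Periodic rate = 13.7%/12 = 0.0114167; periods = 12·31 = 372.
A = 2,100·(1 + 0.137/12)^372 ≈ 2,100·68.2337739226 ≈ 143,290.9252.

$143,291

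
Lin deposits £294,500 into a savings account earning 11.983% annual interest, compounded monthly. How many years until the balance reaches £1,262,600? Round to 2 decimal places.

We need (1 + 0.00998583)^(12t) = 4.2873, so 12t = ln 4.2873 / ln 1.009986 ≈ 146.4981.
t ≈ 146.4981/12 = 12.2082 years.

12.21 years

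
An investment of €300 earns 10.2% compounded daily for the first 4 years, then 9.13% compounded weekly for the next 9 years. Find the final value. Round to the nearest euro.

Phase 1: 300·(1 + 0.102/365)^1460 ≈ 451.1164.
Phase 2: 451.1164·(1 + 0.0913/52)^468 ≈ 1,025.2635.

€1,025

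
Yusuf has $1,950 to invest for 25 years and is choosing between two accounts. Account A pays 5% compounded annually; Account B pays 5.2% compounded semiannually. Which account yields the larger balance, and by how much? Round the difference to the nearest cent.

Account A growth factor: (1 + 0.05)^25 ≈ 3.386354941; balance ≈ 6,603.3921.
Account B growth factor: (1 + 0.026)^50 ≈ 3.608843415; balance ≈ 7,037.2447.
Account B is larger by 433.8525.

Account B, by $433.85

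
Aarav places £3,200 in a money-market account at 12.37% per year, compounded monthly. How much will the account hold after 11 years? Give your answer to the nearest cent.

Periodic rate = 12.37%/12 = 0.0103083; periods = 12·11 = 132.
A = 3,200·(1 + 0.1237/12)^132 ≈ 3,200·3.8718582224 ≈ 12,389.9463.

£12,389.95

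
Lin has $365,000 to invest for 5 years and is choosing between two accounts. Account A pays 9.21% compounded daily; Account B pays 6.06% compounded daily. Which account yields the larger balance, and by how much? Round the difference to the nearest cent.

Account A, by $84,276.22

Account A growth factor: (1 + 0.0921/365)^1825 ≈ 1.58477415952; balance ≈ 578,442.5682.
Account B growth factor: (1 + 0.0606/365)^1825 ≈ 1.35388041343; balance ≈ 494,166.3509.
Account A is larger by 84,276.2173.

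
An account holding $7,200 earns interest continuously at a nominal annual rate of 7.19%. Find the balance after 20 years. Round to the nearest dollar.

A = P·e^(rt) = 7,200·e^(0.0719·20) = 7,200·e^1.438.
e^1.438 ≈ 4.2122628611, so A ≈ 30,328.2926.

$30,328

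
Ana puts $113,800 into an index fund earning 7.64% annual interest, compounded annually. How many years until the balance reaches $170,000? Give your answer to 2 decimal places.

(1 + 0.0764)^t = 170,000/113,800 = 1.4938.
t·ln(1 + 0.0764) = ln(1.4938); t = 0.40136/0.0736221 ≈ 5.4516.

5.45 years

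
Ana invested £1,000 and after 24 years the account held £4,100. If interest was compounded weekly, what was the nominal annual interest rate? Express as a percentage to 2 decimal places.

5.88%

The 1248-period growth factor is 4,100/1,000 = 4.1.
r/52 = 4.1^(1/1248) − 1 ≈ 0.00113124, so r ≈ 52·0.00113124 = 5.88244%.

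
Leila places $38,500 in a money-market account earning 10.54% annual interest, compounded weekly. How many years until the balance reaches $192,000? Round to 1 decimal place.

(1 + 0.00202692)^(52t) = 192,000/38,500 = 4.987.
52t·ln(1 + 0.00202692) = ln(4.987); 52t = 1.6068/0.00202487 ≈ 793.5501.
t ≈ 15.2606 years.

15.3 years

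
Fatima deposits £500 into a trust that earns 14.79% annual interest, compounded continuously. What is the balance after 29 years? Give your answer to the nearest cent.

A = P·e^(rt) = 500·e^(0.1479·29) = 500·e^4.2891.
e^4.2891 ≈ 72.900828221, so A ≈ 36,450.4141.

£36,450.41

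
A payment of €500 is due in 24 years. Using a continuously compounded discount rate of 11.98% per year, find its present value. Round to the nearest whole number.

€28

P = A·e^(−rt) = 500·e^(−2.8752).
e^(−2.8752) ≈ 0.0564048574, so P ≈ 28.2024.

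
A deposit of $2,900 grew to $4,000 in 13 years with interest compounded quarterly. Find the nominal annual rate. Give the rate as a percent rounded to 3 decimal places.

2.481%

(1 + r/4)^52 = 4,000/2,900 = 1.37931.
1 + r/4 = 1.37931^(1/52) ≈ 1.006203, so r/4 ≈ 0.00620346.
r ≈ 4·0.00620346 = 2.48139%.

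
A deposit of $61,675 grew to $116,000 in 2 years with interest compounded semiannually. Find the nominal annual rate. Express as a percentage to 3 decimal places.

34.216%

(1 + r/2)^4 = 116,000/61,675 = 1.88083.
1 + r/2 = 1.88083^(1/4) ≈ 1.171082, so r/2 ≈ 0.171082.
r ≈ 2·0.171082 = 34.21635%.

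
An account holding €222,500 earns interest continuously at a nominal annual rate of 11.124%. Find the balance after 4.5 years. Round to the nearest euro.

€367,053

A = P·e^(rt) = 222,500·e^(0.11124·4.5) = 222,500·e^0.50058.
e^0.50058 ≈ 1.64967780641, so A ≈ 367,053.3119.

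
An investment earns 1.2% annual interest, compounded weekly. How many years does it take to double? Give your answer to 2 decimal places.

(1 + 0.000230769)^(52t) = 2.
52t = ln 2 / ln(1 + 0.000230769) ≈ 0.69315/0.000230743 ≈ 3003.9843.
t ≈ 57.7689.

57.77 years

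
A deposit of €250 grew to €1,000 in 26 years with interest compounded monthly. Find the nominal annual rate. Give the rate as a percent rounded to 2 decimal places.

5.34%

(1 + r/12)^312 = 1,000/250 = 4.
1 + r/12 = 4^(1/312) ≈ 1.004453, so r/12 ≈ 0.00445314.
r ≈ 12·0.00445314 = 5.34376%.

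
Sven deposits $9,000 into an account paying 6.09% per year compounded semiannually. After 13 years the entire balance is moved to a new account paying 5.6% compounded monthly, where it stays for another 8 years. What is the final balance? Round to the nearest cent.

$30,694.03

Phase 1: 9,000·(1 + 0.03045)^26 ≈ 19,631.0045.
Phase 2: 19,631.0045·(1 + 0.056/12)^96 ≈ 30,694.0273.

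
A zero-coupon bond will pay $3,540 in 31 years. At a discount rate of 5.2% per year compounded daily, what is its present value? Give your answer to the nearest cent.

Growth factor = (1 + 0.052/365)^11315 ≈ 5.01225134.
P = 3,540/5.01225134 ≈ 706.2695.

$706.27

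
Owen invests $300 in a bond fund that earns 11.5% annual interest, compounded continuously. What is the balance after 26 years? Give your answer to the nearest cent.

A = P·e^(rt) = 300·e^(0.115·26) = 300·e^2.99.
e^2.99 ≈ 19.88568249, so A ≈ 5,965.7047.

$5,965.70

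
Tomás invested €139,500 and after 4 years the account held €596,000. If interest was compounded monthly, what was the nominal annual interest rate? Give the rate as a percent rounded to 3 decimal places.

36.859%

(1 + r/12)^48 = 596,000/139,500 = 4.2724.
1 + r/12 = 4.2724^(1/48) ≈ 1.030716, so r/12 ≈ 0.030716.
r ≈ 12·0.030716 = 36.85915%.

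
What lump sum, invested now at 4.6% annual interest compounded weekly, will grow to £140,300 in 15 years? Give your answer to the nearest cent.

Periodic rate = 4.6%/52 = 0.000884615; 780 periods.
P = 140,300/(1 + 0.046/52)^780 ≈ 140,300/1.99310751793 ≈ 70,392.5898.

£70,392.59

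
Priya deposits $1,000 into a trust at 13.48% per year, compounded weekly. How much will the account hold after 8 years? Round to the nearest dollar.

Periodic rate = 13.48%/52 = 0.00259231; periods = 52·8 = 416.
A = 1,000·(1 + 0.1348/52)^416 ≈ 1,000·2.935872369 ≈ 2,935.8724.

$2,936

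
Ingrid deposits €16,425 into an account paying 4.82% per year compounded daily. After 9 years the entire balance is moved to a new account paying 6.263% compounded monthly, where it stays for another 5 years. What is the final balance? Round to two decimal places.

€34,636.62

Phase 1: 16,425·(1 + 0.0482/365)^3285 ≈ 25,344.8594.
Phase 2: 25,344.8594·(1 + 0.06263/12)^60 ≈ 34,636.6221.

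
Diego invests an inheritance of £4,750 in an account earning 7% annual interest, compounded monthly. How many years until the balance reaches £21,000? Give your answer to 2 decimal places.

21.30 years

(1 + 0.00583333)^(12t) = 21,000/4,750 = 4.4211.
12t·ln(1 + 0.00583333) = ln(4.4211); 12t = 1.4864/0.00581639 ≈ 255.5501.
t ≈ 21.2958 years.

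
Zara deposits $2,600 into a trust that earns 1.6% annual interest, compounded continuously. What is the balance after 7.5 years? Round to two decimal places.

$2,931.49

A = P·e^(rt) = 2,600·e^(0.016·7.5) = 2,600·e^0.12.
e^0.12 ≈ 1.127496852, so A ≈ 2,931.4918.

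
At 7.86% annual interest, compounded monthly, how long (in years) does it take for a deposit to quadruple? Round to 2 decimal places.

17.70 years

(1 + 0.00655)^(12t) = 4.
12t = ln 4 / ln(1 + 0.00655) ≈ 1.3863/0.00652864 ≈ 212.3404.
t ≈ 17.6950.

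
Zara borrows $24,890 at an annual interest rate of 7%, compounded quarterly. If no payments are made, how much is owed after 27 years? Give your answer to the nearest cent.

$162,084.70

Periodic rate = 7%/4 = 0.0175; periods = 4·27 = 108.
A = 24,890·(1 + 0.0175)^108 ≈ 24,890·6.51204110021 ≈ 162,084.7030.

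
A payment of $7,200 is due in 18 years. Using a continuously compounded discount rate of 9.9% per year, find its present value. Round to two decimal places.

$1,211.77

P = A·e^(−rt) = 7,200·e^(−1.782).
e^(−1.782) ≈ 0.168301208, so P ≈ 1,211.7687.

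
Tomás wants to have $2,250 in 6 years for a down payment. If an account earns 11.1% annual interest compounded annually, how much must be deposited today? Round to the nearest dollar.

Annual rate = 11.1% = 0.111; 6 periods.
P = 2,250/(1 + 0.111)^6 ≈ 2,250/1.8805477 ≈ 1,196.4599.

$1,196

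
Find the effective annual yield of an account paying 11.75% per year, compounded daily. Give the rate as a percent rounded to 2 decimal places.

EAR = (1 + 11.75%/365)^365 − 1 = (1 + 0.000321918)^365 − 1.
(1 + 0.000321918)^365 ≈ 1.12466, so EAR ≈ 12.46604%.

12.47%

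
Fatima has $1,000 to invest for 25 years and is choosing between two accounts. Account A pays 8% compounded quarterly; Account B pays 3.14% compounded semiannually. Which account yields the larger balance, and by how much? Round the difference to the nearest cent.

Account A, by $5,065.57

Account A growth factor: (1 + 0.02)^100 ≈ 7.244646118; balance ≈ 7,244.6461.
Account B growth factor: (1 + 0.0157)^50 ≈ 2.17907723; balance ≈ 2,179.0772.
Account A is larger by 5,065.5689.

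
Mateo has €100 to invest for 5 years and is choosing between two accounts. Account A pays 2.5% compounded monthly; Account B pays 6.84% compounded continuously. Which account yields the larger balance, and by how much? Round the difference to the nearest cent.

Account A growth factor: (1 + 0.025/12)^60 ≈ 1.13300112; balance ≈ 113.3001.
Account B growth factor: e^(0.0684·5) = e^0.342 ≈ 1.4077603; balance ≈ 140.7760.
Account B is larger by 27.4759.

Account B, by €27.48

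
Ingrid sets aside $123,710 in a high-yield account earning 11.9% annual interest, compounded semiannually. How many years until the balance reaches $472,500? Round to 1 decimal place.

11.6 years

(1 + 0.0595)^(2t) = 472,500/123,710 = 3.8194.
2t·ln(1 + 0.0595) = ln(3.8194); 2t = 1.3401/0.0577971 ≈ 23.1862.
t ≈ 11.5931 years.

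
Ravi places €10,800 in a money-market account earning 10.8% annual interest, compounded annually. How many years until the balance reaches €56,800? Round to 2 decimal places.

(1 + 0.108)^t = 56,800/10,800 = 5.2593.
t·ln(1 + 0.108) = ln(5.2593); t = 1.66/0.102557 ≈ 16.1861.

16.19 years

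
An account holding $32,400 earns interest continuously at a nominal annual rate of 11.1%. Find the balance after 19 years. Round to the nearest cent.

$266,975.91

A = P·e^(rt) = 32,400·e^(0.111·19) = 32,400·e^2.109.
e^2.109 ≈ 8.23999716609, so A ≈ 266,975.9082.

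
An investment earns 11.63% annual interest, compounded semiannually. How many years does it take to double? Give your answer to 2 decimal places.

6.13 years

(1 + 0.05815)^(2t) = 2.
2t = ln 2 / ln(1 + 0.05815) ≈ 0.69315/0.0565221 ≈ 12.2633.
t ≈ 6.1316.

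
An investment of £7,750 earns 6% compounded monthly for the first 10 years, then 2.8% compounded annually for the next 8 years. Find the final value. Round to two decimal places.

£17,586.28

Phase 1: 7,750·(1 + 0.005)^120 ≈ 14,100.3247.
Phase 2: 14,100.3247·(1 + 0.028)^8 ≈ 17,586.2819.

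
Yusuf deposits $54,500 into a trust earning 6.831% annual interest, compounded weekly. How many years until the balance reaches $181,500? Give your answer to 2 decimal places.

17.62 years

(1 + 0.00131365)^(52t) = 181,500/54,500 = 3.3303.
52t·ln(1 + 0.00131365) = ln(3.3303); 52t = 1.2031/0.00131279 ≈ 916.4096.
t ≈ 17.6233 years.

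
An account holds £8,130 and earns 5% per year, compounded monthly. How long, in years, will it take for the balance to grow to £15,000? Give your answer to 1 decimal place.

12.3 years

We need (1 + 0.00416667)^(12t) = 1.845, so 12t = ln 1.845 / ln 1.004167 ≈ 147.3035.
t ≈ 147.3035/12 = 12.2753 years.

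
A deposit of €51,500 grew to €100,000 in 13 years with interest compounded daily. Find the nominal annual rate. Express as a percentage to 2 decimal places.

The 4745-period growth factor is 100,000/51,500 = 1.94175.
r/365 = 1.94175^(1/4745) − 1 ≈ 0.00013986, so r ≈ 365·0.00013986 = 5.10488%.

5.10%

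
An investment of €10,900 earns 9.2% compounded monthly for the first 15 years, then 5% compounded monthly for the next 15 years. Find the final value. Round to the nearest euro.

€91,099

Phase 1: 10,900·(1 + 0.092/12)^180 ≈ 43,098.9947.
Phase 2: 43,098.9947·(1 + 0.05/12)^180 ≈ 91,098.5146.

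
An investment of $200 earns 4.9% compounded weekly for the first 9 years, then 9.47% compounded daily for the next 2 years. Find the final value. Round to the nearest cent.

Phase 1: 200·(1 + 0.049/52)^468 ≈ 310.7876.
Phase 2: 310.7876·(1 + 0.0947/365)^730 ≈ 375.5851.

$375.59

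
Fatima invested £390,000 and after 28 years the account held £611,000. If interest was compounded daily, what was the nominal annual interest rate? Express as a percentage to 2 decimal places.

The 10220-period growth factor is 611,000/390,000 = 1.56667.
r/365 = 1.56667^(1/10220) − 1 ≈ 0.0000439296, so r ≈ 365·0.0000439296 = 1.60343%.

1.60%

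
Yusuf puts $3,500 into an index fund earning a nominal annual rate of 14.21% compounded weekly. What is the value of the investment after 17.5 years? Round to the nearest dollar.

$41,935

Periodic rate = 14.21%/52 = 0.00273269; periods = 52·17.5 = 910.
A = 3,500·(1 + 0.1421/52)^910 ≈ 3,500·11.98143557 ≈ 41,935.0245.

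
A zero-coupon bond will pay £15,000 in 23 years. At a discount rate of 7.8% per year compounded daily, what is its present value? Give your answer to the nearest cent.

Growth factor = (1 + 0.078/365)^8395 ≈ 6.0123058247.
P = 15,000/6.0123058247 ≈ 2,494.8831.

£2,494.88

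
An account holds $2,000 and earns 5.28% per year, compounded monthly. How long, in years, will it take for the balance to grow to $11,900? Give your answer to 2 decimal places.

(1 + 0.0044)^(12t) = 11,900/2,000 = 5.95.
12t·ln(1 + 0.0044) = ln(5.95); 12t = 1.7834/0.00439035 ≈ 406.2072.
t ≈ 33.8506 years.

33.85 years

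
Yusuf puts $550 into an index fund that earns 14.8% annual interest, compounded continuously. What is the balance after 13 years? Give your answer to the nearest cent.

A = P·e^(rt) = 550·e^(0.148·13) = 550·e^1.924.
e^1.924 ≈ 6.848296944, so A ≈ 3,766.5633.

$3,766.56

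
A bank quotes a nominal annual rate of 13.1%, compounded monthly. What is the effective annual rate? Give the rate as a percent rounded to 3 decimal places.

One year is 12 periods at 0.0109167 each: (1 + 0.0109167)^12 ≈ 1.139159.
EAR = 1.139159 − 1 ≈ 13.91588%.

13.916%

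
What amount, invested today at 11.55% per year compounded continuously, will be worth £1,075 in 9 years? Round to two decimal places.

P = A·e^(−rt) = 1,075·e^(−1.0395).
e^(−1.0395) ≈ 0.3536314535, so P ≈ 380.1538.

£380.15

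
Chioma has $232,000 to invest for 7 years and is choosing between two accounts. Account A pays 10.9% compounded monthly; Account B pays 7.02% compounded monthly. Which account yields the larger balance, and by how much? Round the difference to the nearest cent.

Account A, by $117,174.32

A: (1 + 0.109/12)^84 ≈ 2.13732607624, so 232,000 × 2.13732607624 ≈ 495,859.6497.
B: (1 + 0.00585)^84 ≈ 1.63226437216, so 232,000 × 1.63226437216 ≈ 378,685.3343.
Difference ≈ 117,174.3153 in favor of A.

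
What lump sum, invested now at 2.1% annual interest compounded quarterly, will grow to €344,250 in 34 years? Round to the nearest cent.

€168,888.01

Periodic rate = 2.1%/4 = 0.00525; 136 periods.
P = 344,250/(1 + 0.00525)^136 ≈ 344,250/2.03833293317 ≈ 168,888.0135.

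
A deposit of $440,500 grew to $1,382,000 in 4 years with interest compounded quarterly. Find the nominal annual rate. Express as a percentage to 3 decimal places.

The 16-period growth factor is 1,382,000/440,500 = 3.13734.
r/4 = 3.13734^(1/16) − 1 ≈ 0.0740763, so r ≈ 4·0.0740763 = 29.63052%.

29.631%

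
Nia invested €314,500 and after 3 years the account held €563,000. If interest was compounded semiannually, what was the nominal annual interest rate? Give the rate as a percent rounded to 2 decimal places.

20.38%

(1 + r/2)^6 = 563,000/314,500 = 1.79014.
1 + r/2 = 1.79014^(1/6) ≈ 1.101915, so r/2 ≈ 0.101915.
r ≈ 2·0.101915 = 20.38293%.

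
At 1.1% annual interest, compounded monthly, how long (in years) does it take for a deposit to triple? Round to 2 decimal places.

99.92 years

(1 + 0.000916667)^(12t) = 3.
12t = ln 3 / ln(1 + 0.000916667) ≈ 1.0986/0.000916247 ≈ 1199.0354.
t ≈ 99.9196.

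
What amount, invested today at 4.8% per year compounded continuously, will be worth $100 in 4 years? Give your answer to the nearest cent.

$82.53

P = A·e^(−rt) = 100·e^(−0.192).
e^(−0.192) ≈ 0.82530687, so P ≈ 82.5307.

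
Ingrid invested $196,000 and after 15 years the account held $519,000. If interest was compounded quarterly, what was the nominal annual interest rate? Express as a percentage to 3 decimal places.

The 60-period growth factor is 519,000/196,000 = 2.64796.
r/4 = 2.64796^(1/60) − 1 ≈ 0.0163622, so r ≈ 4·0.0163622 = 6.54490%.

6.545%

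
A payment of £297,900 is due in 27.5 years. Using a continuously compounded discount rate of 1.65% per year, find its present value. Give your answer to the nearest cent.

P = A·e^(−rt) = 297,900·e^(−0.45375).
e^(−0.45375) ≈ 0.635241523777, so P ≈ 189,238.4499.

£189,238.45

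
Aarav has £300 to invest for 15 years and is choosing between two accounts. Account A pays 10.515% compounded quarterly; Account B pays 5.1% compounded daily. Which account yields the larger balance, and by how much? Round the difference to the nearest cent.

A: (1 + 0.0262875)^60 ≈ 4.743974637, so 300 × 4.743974637 ≈ 1,423.1924.
B: (1 + 0.051/365)^5475 ≈ 2.14887953, so 300 × 2.14887953 ≈ 644.6639.
Difference ≈ 778.5285 in favor of A.

Account A, by £778.53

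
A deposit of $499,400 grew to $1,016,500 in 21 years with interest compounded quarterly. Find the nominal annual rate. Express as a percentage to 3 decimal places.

The 84-period growth factor is 1,016,500/499,400 = 2.03544.
r/4 = 2.03544^(1/84) − 1 ≈ 0.00849677, so r ≈ 4·0.00849677 = 3.39871%.

3.399%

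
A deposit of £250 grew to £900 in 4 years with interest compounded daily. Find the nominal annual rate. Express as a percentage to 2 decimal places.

32.04%

(1 + r/365)^1460 = 900/250 = 3.6.
1 + r/365 = 3.6^(1/1460) ≈ 1.000878, so r/365 ≈ 0.000877737.
r ≈ 365·0.000877737 = 32.03740%.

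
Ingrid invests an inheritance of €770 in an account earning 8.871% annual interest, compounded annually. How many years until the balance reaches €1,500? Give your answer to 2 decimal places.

7.85 years

(1 + 0.08871)^t = 1,500/770 = 1.9481.
t·ln(1 + 0.08871) = ln(1.9481); t = 0.66683/0.0849935 ≈ 7.8457.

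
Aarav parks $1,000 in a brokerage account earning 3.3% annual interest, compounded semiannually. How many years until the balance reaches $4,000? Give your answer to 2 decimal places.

We need (1 + 0.0165)^(2t) = 4, so 2t = ln 4 / ln 1.0165 ≈ 84.7091.
t ≈ 84.7091/2 = 42.3545 years.

42.35 years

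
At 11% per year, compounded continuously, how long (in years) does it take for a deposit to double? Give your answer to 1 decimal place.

e^(0.11t) = 2, so 0.11t = ln 2 ≈ 0.69315.
t ≈ 0.69315/0.11 ≈ 6.3013.

6.3 years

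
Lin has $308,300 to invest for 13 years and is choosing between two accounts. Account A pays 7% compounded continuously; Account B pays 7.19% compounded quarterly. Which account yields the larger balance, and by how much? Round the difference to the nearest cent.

Account B, by $12,663.60

A: e^(0.07·13) = e^0.91 ≈ 2.48432253338, so 308,300 × 2.48432253338 ≈ 765,916.6370.
B: (1 + 0.017975)^52 ≈ 2.52539809892, so 308,300 × 2.52539809892 ≈ 778,580.2339.
Difference ≈ 12,663.5969 in favor of B.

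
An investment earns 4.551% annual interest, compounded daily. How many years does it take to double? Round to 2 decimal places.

15.23 years

(1 + 0.000124685)^(365t) = 2.
365t = ln 2 / ln(1 + 0.000124685) ≈ 0.69315/0.000124677 ≈ 5559.5362.
t ≈ 15.2316.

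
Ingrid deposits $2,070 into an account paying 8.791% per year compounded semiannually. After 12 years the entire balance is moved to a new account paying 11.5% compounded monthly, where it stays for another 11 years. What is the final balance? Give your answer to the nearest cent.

Phase 1: 2,070·(1 + 0.043955)^24 ≈ 5,812.0994.
Phase 2: 5,812.0994·(1 + 0.115/12)^132 ≈ 20,469.1493.

$20,469.15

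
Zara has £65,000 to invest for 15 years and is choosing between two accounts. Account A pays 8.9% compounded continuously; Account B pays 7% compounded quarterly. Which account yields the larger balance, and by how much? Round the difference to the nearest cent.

Account A, by £62,931.68

A: e^(0.089·15) = e^1.335 ≈ 3.79999594642, so 65,000 × 3.79999594642 ≈ 246,999.7365.
B: (1 + 0.0175)^60 ≈ 2.83181627782, so 65,000 × 2.83181627782 ≈ 184,068.0581.
Difference ≈ 62,931.6785 in favor of A.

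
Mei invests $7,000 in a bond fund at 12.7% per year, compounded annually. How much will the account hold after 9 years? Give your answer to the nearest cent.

Growth factor = (1 + 0.127)^9 ≈ 2.9330214858.
A ≈ 7,000 × 2.9330214858 ≈ 20,531.1504.

$20,531.15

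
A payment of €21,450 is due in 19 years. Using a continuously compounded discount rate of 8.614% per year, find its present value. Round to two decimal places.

P = A·e^(−rt) = 21,450·e^(−1.63666).
e^(−1.63666) ≈ 0.19462901882, so P ≈ 4,174.7925.

€4,174.79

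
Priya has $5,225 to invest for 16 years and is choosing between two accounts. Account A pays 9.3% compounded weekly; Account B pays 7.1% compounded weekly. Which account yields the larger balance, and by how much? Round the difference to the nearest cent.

Account A, by $6,847.23

Account A growth factor: (1 + 0.093/52)^832 ≈ 4.4223488501; balance ≈ 23,106.7727.
Account B growth factor: (1 + 0.071/52)^832 ≈ 3.1118741546; balance ≈ 16,259.5425.
Account A is larger by 6,847.2303.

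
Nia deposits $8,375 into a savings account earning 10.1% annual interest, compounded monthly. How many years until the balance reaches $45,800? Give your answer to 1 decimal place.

We need (1 + 0.00841667)^(12t) = 5.4687, so 12t = ln 5.4687 / ln 1.008417 ≈ 202.7136.
t ≈ 202.7136/12 = 16.8928 years.

16.9 years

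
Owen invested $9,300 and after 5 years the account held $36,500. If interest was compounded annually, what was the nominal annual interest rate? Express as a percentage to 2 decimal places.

31.45%

The 5-period growth factor is 36,500/9,300 = 3.92473.
r = 3.92473^(1/5) − 1 ≈ 0.314504, i.e. 31.45042%.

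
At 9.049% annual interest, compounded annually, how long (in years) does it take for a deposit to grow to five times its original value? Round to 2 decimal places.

(1 + 0.09049)^t = 5.
t = ln 5 / ln(1 + 0.09049) ≈ 1.6094/0.0866271 ≈ 18.5789.

18.58 years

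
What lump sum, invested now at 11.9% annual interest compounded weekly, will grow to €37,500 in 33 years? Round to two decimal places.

Growth factor = (1 + 0.119/52)^1716 ≈ 50.527283076.
P = 37,500/50.527283076 ≈ 742.1733.

€742.17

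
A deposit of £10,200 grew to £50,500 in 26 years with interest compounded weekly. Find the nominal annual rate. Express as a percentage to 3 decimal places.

6.156%

The 1352-period growth factor is 50,500/10,200 = 4.95098.
r/52 = 4.95098^(1/1352) − 1 ≈ 0.00118383, so r ≈ 52·0.00118383 = 6.15589%.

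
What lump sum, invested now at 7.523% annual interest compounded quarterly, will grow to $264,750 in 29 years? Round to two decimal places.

Periodic rate = 7.523%/4 = 0.0188075; 116 periods.
P = 264,750/(1 + 0.0188075)^116 ≈ 264,750/8.68335331745 ≈ 30,489.3732.

$30,489.37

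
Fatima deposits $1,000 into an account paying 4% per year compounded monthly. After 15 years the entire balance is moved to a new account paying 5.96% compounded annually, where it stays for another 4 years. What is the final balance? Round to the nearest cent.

Phase 1: 1,000·(1 + 0.04/12)^180 ≈ 1,820.3016.
Phase 2: 1,820.3016·(1 + 0.0596)^4 ≈ 2,294.6220.

$2,294.62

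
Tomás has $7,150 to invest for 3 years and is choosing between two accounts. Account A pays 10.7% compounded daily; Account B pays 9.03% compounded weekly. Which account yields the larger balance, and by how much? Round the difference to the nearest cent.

Account A, by $483.37

Account A growth factor: (1 + 0.107/365)^1095 ≈ 1.378440735; balance ≈ 9,855.8513.
Account B growth factor: (1 + 0.0903/52)^156 ≈ 1.310835943; balance ≈ 9,372.4770.
Account A is larger by 483.3743.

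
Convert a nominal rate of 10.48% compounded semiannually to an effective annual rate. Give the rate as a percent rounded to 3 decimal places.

10.755%

EAR = (1 + 10.48%/2)^2 − 1 = (1 + 0.0524)^2 − 1.
(1 + 0.0524)^2 ≈ 1.107546, so EAR ≈ 10.75458%.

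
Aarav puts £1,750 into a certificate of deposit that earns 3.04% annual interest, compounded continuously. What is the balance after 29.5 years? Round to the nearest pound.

A = P·e^(rt) = 1,750·e^(0.0304·29.5) = 1,750·e^0.8968.
e^0.8968 ≈ 2.451744961, so A ≈ 4,290.5537.

£4,291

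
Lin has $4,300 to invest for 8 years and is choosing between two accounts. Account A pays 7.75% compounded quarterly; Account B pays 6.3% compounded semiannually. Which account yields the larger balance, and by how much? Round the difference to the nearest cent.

A: (1 + 0.019375)^32 ≈ 1.847937626, so 4,300 × 1.847937626 ≈ 7,946.1318.
B: (1 + 0.0315)^16 ≈ 1.642508845, so 4,300 × 1.642508845 ≈ 7,062.7880.
Difference ≈ 883.3438 in favor of A.

Account A, by $883.34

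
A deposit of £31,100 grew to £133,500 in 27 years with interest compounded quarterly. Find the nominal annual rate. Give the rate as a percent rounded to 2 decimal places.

The 108-period growth factor is 133,500/31,100 = 4.2926.
r/4 = 4.2926^(1/108) − 1 ≈ 0.0135812, so r ≈ 4·0.0135812 = 5.43246%.

5.43%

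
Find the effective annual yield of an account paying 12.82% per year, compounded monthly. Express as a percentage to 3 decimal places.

One year is 12 periods at 0.0106833 each: (1 + 0.0106833)^12 ≈ 1.136008.
EAR = 1.136008 − 1 ≈ 13.60076%.

13.601%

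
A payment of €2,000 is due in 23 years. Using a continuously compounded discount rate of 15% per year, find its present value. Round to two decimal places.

€63.49

P = A·e^(−rt) = 2,000·e^(−3.45).
e^(−3.45) ≈ 0.03174563638, so P ≈ 63.4913.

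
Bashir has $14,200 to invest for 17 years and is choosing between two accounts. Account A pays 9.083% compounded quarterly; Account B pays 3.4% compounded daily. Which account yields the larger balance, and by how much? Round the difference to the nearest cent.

A: (1 + 0.0227075)^68 ≈ 4.6036042006, so 14,200 × 4.6036042006 ≈ 65,371.1796.
B: (1 + 0.034/365)^6205 ≈ 1.7824219421, so 14,200 × 1.7824219421 ≈ 25,310.3916.
Difference ≈ 40,060.7881 in favor of A.

Account A, by $40,060.79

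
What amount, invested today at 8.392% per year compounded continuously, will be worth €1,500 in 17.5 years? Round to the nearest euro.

€345

P = A·e^(−rt) = 1,500·e^(−1.4686).
e^(−1.4686) ≈ 0.2302476063, so P ≈ 345.3714.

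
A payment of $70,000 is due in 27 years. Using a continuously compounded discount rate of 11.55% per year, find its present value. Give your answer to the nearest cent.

P = A·e^(−rt) = 70,000·e^(−3.1185).
e^(−3.1185) ≈ 0.044223453874, so P ≈ 3,095.6418.

$3,095.64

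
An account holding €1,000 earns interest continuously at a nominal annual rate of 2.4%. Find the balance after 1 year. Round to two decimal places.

€1,024.29

A = P·e^(rt) = 1,000·e^(0.024·1) = 1,000·e^0.024.
e^0.024 ≈ 1.024290318, so A ≈ 1,024.2903.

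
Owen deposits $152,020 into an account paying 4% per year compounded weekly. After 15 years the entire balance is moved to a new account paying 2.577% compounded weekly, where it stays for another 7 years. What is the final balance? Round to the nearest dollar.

$331,665

After 15 years at 4%: 152,020 × 1.82169857541 ≈ 276,934.6174.
Then 7 years at 2.577%: 276,934.6174 × 1.19763085306 ≈ 331,665.4421.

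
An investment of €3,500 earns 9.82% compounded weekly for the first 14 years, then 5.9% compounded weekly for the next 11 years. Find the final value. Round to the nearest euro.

Phase 1: 3,500·(1 + 0.0982/52)^728 ≈ 13,822.0684.
Phase 2: 13,822.0684·(1 + 0.059/52)^572 ≈ 26,440.5434.

€26,441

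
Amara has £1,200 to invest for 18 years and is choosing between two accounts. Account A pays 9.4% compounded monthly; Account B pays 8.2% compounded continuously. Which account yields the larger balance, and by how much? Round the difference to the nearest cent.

Account A growth factor: (1 + 0.094/12)^216 ≈ 5.394648295; balance ≈ 6,473.5780.
Account B growth factor: e^(0.082·18) = e^1.476 ≈ 4.375408995; balance ≈ 5,250.4908.
Account A is larger by 1,223.0872.

Account A, by £1,223.09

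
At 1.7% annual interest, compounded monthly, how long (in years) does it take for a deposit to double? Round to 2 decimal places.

(1 + 0.00141667)^(12t) = 2.
12t = ln 2 / ln(1 + 0.00141667) ≈ 0.69315/0.00141566 ≈ 489.6269.
t ≈ 40.8022.

40.80 years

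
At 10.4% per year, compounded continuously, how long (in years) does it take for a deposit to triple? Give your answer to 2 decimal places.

e^(0.104t) = 3, so 0.104t = ln 3 ≈ 1.0986.
t ≈ 1.0986/0.104 ≈ 10.5636.

10.56 years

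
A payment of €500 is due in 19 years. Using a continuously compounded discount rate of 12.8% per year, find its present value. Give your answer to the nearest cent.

€43.93

P = A·e^(−rt) = 500·e^(−2.432).
e^(−2.432) ≈ 0.0878609349, so P ≈ 43.9305.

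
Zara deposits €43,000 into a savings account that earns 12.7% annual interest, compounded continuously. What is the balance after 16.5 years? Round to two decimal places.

€349,568.70

A = P·e^(rt) = 43,000·e^(0.127·16.5) = 43,000·e^2.0955.
e^2.0955 ≈ 8.12950470655, so A ≈ 349,568.7024.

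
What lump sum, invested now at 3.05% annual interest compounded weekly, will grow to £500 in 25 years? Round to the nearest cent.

£233.30

Periodic rate = 3.05%/52 = 0.000586538; 1300 periods.
P = 500/(1 + 0.0305/52)^1300 ≈ 500/2.14314949 ≈ 233.3015.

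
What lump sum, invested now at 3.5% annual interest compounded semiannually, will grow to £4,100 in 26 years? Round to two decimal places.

£1,663.39

Periodic rate = 3.5%/2 = 0.0175; 52 periods.
P = 4,100/(1 + 0.0175)^52 ≈ 4,100/2.464845661 ≈ 1,663.3902.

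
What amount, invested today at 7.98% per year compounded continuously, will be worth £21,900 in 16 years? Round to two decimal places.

P = A·e^(−rt) = 21,900·e^(−1.2768).
e^(−1.2768) ≈ 0.27892844489, so P ≈ 6,108.5329.

£6,108.53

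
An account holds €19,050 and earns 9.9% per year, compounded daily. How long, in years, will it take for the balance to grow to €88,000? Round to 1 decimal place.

15.5 years

We need (1 + 0.000271233)^(365t) = 4.6194, so 365t = ln 4.6194 / ln 1.000271 ≈ 5642.6686.
t ≈ 5642.6686/365 = 15.4594 years.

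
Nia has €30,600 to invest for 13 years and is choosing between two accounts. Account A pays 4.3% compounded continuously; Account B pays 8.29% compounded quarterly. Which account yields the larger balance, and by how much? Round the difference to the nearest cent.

Account B, by €35,398.27

Account A growth factor: e^(0.043·13) = e^0.559 ≈ 1.7489227028; balance ≈ 53,517.0347.
Account B growth factor: (1 + 0.020725)^52 ≈ 2.9057289096; balance ≈ 88,915.3046.
Account B is larger by 35,398.2699.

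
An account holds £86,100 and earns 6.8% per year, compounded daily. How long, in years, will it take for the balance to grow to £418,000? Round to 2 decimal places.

We need (1 + 0.000186301)^(365t) = 4.8548, so 365t = ln 4.8548 / ln 1.000186 ≈ 8481.5221.
t ≈ 8481.5221/365 = 23.2370 years.

23.24 years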